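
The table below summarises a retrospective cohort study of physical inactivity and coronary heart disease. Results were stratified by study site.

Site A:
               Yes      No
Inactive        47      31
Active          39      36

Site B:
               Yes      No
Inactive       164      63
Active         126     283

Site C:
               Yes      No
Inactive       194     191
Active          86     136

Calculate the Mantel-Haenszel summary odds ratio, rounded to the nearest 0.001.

2.687

OR_MH = Σ(aᵢdᵢ/nᵢ) / Σ(bᵢcᵢ/nᵢ), where nᵢ is the stratum total.
Stratum 1 (Site A): n = 153; a·d/n = 47·36/153 = 11.0588; b·c/n = 31·39/153 = 7.9020
Stratum 2 (Site B): n = 636; a·d/n = 164·283/636 = 72.9748; b·c/n = 63·126/636 = 12.4811
Stratum 3 (Site C): n = 607; a·d/n = 194·136/607 = 43.4662; b·c/n = 191·86/607 = 27.0610
OR_MH = (11.0588 + 72.9748 + 43.4662) / (7.9020 + 12.4811 + 27.0610) = 127.4999 / 47.4440 = 2.68737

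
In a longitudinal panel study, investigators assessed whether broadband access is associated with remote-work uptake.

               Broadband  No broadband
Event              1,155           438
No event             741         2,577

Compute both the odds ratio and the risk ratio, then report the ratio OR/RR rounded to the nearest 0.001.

Reading the table with exposure as columns: a = 1155 (Broadband, case), b = 741 (Broadband, non-case), c = 438 (No broadband, case), d = 2577.
OR = (1155·2577)/(741·438) = 2976435/324558 = 9.17073
Risk in exposed = 1155/1896 = 0.60918; risk in unexposed = 438/3015 = 0.14527; RR = 4.19331
OR/RR = 9.17073 / 4.19331 = 2.18699
The outcome is not rare, so the OR lies further from 1 than the RR.

2.187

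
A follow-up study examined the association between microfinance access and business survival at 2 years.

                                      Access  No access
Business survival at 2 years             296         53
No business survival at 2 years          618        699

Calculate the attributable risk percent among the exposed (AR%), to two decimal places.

Reading the table with exposure as columns: a = 296 (Access, case), b = 618 (Access, non-case), c = 53 (No access, case), d = 699.
Risk in exposed = 296/914 = 0.32385; risk in unexposed = 53/752 = 0.07048.
RR = 0.32385/0.07048 = 4.59502
AR% = (RR − 1)/RR × 100 = (4.59502 − 1)/4.59502 × 100 = 78.2373%

78.24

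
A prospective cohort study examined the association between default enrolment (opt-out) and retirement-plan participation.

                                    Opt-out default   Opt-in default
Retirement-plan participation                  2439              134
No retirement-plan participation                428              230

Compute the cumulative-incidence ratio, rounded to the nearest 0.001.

Reading the table with exposure as columns: a = 2439 (Opt-out default, case), b = 428 (Opt-out default, non-case), c = 134 (Opt-in default, case), d = 230.
Risk in exposed = 2439/2867 = 0.85072; risk in unexposed = 134/364 = 0.36813.
RR = 0.85072 / 0.36813 = 2.31090
The risk among the exposed is 2.31 times that among the unexposed.

2.311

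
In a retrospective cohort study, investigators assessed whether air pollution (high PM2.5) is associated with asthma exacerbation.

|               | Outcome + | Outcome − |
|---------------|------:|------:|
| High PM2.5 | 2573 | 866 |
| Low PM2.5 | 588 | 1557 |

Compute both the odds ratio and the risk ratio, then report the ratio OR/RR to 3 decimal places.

Cells: a = 2573, b = 866, c = 588, d = 1557.
OR = (2573·1557)/(866·588) = 4006161/509208 = 7.86744
Risk in exposed = 2573/3439 = 0.74818; risk in unexposed = 588/2145 = 0.27413; RR = 2.72934
OR/RR = 7.86744 / 2.72934 = 2.88254
The outcome is not rare, so the OR lies further from 1 than the RR.

2.883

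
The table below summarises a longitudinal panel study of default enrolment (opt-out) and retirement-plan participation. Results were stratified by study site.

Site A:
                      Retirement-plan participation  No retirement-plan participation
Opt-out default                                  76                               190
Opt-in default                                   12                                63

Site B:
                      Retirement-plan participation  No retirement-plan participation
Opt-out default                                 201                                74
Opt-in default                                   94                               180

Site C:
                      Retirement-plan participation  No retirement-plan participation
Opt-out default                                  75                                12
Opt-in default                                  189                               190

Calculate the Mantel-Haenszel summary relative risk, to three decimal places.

1.941

RR_MH = Σ(aᵢ·n₀ᵢ/nᵢ) / Σ(cᵢ·n₁ᵢ/nᵢ), with n₁ᵢ = aᵢ+bᵢ (exposed), n₀ᵢ = cᵢ+dᵢ (unexposed), nᵢ = n₁ᵢ+n₀ᵢ.
Stratum 1 (Site A): n₁ = 266, n₀ = 75, n = 341; a·n₀/n = 76·75/341 = 16.7155; c·n₁/n = 12·266/341 = 9.3607
Stratum 2 (Site B): n₁ = 275, n₀ = 274, n = 549; a·n₀/n = 201·274/549 = 100.3169; c·n₁/n = 94·275/549 = 47.0856
Stratum 3 (Site C): n₁ = 87, n₀ = 379, n = 466; a·n₀/n = 75·379/466 = 60.9979; c·n₁/n = 189·87/466 = 35.2854
RR_MH = (16.7155 + 100.3169 + 60.9979) / (9.3607 + 47.0856 + 35.2854) = 178.0303 / 91.7317 = 1.94077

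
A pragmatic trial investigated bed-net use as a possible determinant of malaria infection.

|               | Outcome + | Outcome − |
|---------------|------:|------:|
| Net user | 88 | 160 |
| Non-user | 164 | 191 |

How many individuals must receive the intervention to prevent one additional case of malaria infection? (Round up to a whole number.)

10

Risk in treated group = 88/248 = 0.35484; risk in control = 164/355 = 0.46197.
Absolute risk reduction = 0.46197 − 0.35484 = 0.10713
NNT = 1 / ARR = 1 / 0.10713 = 9.334 → round up → 10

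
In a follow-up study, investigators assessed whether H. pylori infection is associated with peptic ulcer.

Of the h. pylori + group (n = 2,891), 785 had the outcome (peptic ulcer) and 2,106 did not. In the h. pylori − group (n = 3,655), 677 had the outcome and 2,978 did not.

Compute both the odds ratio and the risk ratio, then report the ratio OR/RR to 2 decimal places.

From the description: a = 785, b = 2106, c = 677, d = 2978.
OR = (785·2978)/(2106·677) = 2337730/1425762 = 1.63964
Risk in exposed = 785/2891 = 0.27153; risk in unexposed = 677/3655 = 0.18523; RR = 1.46595
OR/RR = 1.63964 / 1.46595 = 1.11848
The outcome is not rare, so the OR lies further from 1 than the RR.

1.12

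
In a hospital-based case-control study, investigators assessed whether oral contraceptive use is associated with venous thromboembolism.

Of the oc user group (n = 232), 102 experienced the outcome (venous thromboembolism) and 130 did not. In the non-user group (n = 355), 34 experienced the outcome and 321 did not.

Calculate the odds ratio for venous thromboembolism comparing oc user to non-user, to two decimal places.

7.41

From the description: a = 102, b = 130, c = 34, d = 321.
OR = (a·d)/(b·c) = (102 × 321) / (130 × 34) = 32742 / 4420 = 7.40769
The odds of venous thromboembolism are about 7.41 times as high in the oc user group.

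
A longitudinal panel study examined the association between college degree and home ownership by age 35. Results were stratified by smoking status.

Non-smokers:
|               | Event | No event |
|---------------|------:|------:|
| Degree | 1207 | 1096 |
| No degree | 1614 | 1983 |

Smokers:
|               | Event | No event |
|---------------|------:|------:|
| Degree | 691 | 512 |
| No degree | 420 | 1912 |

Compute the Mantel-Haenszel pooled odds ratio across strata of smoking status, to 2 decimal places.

2.16

OR_MH = Σ(aᵢdᵢ/nᵢ) / Σ(bᵢcᵢ/nᵢ), where nᵢ is the stratum total.
Stratum 1 (Non-smokers): n = 5900; a·d/n = 1207·1983/5900 = 405.6747; b·c/n = 1096·1614/5900 = 299.8210
Stratum 2 (Smokers): n = 3535; a·d/n = 691·1912/3535 = 373.7460; b·c/n = 512·420/3535 = 60.8317
OR_MH = (405.6747 + 373.7460) / (299.8210 + 60.8317) = 779.4207 / 360.6527 = 2.16114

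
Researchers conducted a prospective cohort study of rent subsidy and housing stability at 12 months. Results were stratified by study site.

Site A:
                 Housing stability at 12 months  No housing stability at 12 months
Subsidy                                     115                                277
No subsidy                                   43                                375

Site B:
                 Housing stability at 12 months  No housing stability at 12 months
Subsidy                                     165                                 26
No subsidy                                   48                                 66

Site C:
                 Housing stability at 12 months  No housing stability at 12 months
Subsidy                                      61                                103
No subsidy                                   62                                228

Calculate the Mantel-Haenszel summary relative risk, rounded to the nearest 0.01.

2.18

RR_MH = Σ(aᵢ·n₀ᵢ/nᵢ) / Σ(cᵢ·n₁ᵢ/nᵢ), with n₁ᵢ = aᵢ+bᵢ (exposed), n₀ᵢ = cᵢ+dᵢ (unexposed), nᵢ = n₁ᵢ+n₀ᵢ.
Stratum 1 (Site A): n₁ = 392, n₀ = 418, n = 810; a·n₀/n = 115·418/810 = 59.3457; c·n₁/n = 43·392/810 = 20.8099
Stratum 2 (Site B): n₁ = 191, n₀ = 114, n = 305; a·n₀/n = 165·114/305 = 61.6721; c·n₁/n = 48·191/305 = 30.0590
Stratum 3 (Site C): n₁ = 164, n₀ = 290, n = 454; a·n₀/n = 61·290/454 = 38.9648; c·n₁/n = 62·164/454 = 22.3965
RR_MH = (59.3457 + 61.6721 + 38.9648) / (20.8099 + 30.0590 + 22.3965) = 159.9826 / 73.2654 = 2.18360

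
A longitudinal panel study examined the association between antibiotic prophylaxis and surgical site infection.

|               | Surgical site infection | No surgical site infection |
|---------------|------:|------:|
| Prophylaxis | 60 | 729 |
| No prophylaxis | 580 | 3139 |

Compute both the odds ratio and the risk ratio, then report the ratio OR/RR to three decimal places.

Cells: a = 60, b = 729, c = 580, d = 3139.
OR = (60·3139)/(729·580) = 188340/422820 = 0.44544
Risk in exposed = 60/789 = 0.07605; risk in unexposed = 580/3719 = 0.15596; RR = 0.48761
OR/RR = 0.44544 / 0.48761 = 0.91351
The outcome is not rare, so the OR lies further from 1 than the RR.

0.914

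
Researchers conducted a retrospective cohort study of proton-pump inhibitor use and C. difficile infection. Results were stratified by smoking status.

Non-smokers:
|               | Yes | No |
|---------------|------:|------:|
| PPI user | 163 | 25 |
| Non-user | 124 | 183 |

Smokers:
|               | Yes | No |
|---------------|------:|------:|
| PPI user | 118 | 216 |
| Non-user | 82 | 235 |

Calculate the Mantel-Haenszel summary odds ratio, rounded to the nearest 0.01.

3.07

OR_MH = Σ(aᵢdᵢ/nᵢ) / Σ(bᵢcᵢ/nᵢ), where nᵢ is the stratum total.
Stratum 1 (Non-smokers): n = 495; a·d/n = 163·183/495 = 60.2606; b·c/n = 25·124/495 = 6.2626
Stratum 2 (Smokers): n = 651; a·d/n = 118·235/651 = 42.5960; b·c/n = 216·82/651 = 27.2074
OR_MH = (60.2606 + 42.5960) / (6.2626 + 27.2074) = 102.8566 / 33.4700 = 3.07310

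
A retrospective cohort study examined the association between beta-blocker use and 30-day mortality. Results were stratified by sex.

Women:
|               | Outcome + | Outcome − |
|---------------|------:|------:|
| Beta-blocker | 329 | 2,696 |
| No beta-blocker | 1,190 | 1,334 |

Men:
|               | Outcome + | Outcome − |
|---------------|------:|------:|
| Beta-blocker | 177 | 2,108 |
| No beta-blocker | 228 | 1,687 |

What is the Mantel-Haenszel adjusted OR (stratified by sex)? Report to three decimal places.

0.217

OR_MH = Σ(aᵢdᵢ/nᵢ) / Σ(bᵢcᵢ/nᵢ), where nᵢ is the stratum total.
Stratum 1 (Women): n = 5549; a·d/n = 329·1334/5549 = 79.0928; b·c/n = 2696·1190/5549 = 578.1654
Stratum 2 (Men): n = 4200; a·d/n = 177·1687/4200 = 71.0950; b·c/n = 2108·228/4200 = 114.4343
OR_MH = (79.0928 + 71.0950) / (578.1654 + 114.4343) = 150.1878 / 692.5997 = 0.21685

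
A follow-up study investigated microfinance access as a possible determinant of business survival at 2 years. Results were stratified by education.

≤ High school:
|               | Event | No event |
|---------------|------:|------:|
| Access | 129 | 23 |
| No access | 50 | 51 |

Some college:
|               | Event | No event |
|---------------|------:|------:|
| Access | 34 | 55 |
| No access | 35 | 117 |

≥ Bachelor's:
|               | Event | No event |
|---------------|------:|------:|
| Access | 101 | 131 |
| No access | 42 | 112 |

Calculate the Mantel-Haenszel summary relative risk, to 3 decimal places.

1.660

RR_MH = Σ(aᵢ·n₀ᵢ/nᵢ) / Σ(cᵢ·n₁ᵢ/nᵢ), with n₁ᵢ = aᵢ+bᵢ (exposed), n₀ᵢ = cᵢ+dᵢ (unexposed), nᵢ = n₁ᵢ+n₀ᵢ.
Stratum 1 (≤ High school): n₁ = 152, n₀ = 101, n = 253; a·n₀/n = 129·101/253 = 51.4980; c·n₁/n = 50·152/253 = 30.0395
Stratum 2 (Some college): n₁ = 89, n₀ = 152, n = 241; a·n₀/n = 34·152/241 = 21.4440; c·n₁/n = 35·89/241 = 12.9253
Stratum 3 (≥ Bachelor's): n₁ = 232, n₀ = 154, n = 386; a·n₀/n = 101·154/386 = 40.2953; c·n₁/n = 42·232/386 = 25.2435
RR_MH = (51.4980 + 21.4440 + 40.2953) / (30.0395 + 12.9253 + 25.2435) = 113.2373 / 68.2084 = 1.66017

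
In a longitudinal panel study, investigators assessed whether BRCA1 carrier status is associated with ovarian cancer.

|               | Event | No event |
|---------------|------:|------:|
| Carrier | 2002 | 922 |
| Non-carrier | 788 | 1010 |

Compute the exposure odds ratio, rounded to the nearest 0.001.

2.783

Cells: a = 2002, b = 922, c = 788, d = 1010.
OR = (a·d)/(b·c) = (2002 × 1010) / (922 × 788) = 2022020 / 726536 = 2.78310
The odds of ovarian cancer are about 2.78 times as high in the carrier group.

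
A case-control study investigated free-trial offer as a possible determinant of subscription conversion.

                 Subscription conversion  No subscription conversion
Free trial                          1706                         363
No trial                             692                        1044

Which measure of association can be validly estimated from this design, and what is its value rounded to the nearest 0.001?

7.090

Cells: a = 1706, b = 363, c = 692, d = 1044.
This is a case-control study: participants were sampled on outcome status, so risks in the source population cannot be estimated directly — relative risk is not valid here. The odds ratio is the appropriate measure.
OR = (a·d)/(b·c) = (1706 × 1044) / (363 × 692) = 1781064 / 251196 = 7.09034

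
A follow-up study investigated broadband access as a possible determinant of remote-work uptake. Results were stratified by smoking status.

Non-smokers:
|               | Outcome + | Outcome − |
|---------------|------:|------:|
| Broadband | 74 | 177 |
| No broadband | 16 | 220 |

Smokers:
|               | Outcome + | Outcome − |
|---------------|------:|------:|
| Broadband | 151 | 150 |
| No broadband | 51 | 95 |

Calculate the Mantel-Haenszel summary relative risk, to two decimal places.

RR_MH = Σ(aᵢ·n₀ᵢ/nᵢ) / Σ(cᵢ·n₁ᵢ/nᵢ), with n₁ᵢ = aᵢ+bᵢ (exposed), n₀ᵢ = cᵢ+dᵢ (unexposed), nᵢ = n₁ᵢ+n₀ᵢ.
Stratum 1 (Non-smokers): n₁ = 251, n₀ = 236, n = 487; a·n₀/n = 74·236/487 = 35.8604; c·n₁/n = 16·251/487 = 8.2464
Stratum 2 (Smokers): n₁ = 301, n₀ = 146, n = 447; a·n₀/n = 151·146/447 = 49.3199; c·n₁/n = 51·301/447 = 34.3423
RR_MH = (35.8604 + 49.3199) / (8.2464 + 34.3423) = 85.1803 / 42.5887 = 2.00007

2.00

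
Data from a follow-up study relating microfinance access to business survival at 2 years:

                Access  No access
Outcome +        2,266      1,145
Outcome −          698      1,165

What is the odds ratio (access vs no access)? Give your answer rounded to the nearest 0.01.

Reading the table with exposure as columns: a = 2266 (Access, case), b = 698 (Access, non-case), c = 1145 (No access, case), d = 1165.
OR = (a·d)/(b·c) = (2266 × 1165) / (698 × 1145) = 2639890 / 799210 = 3.30312
The odds of business survival at 2 years are about 3.30 times as high in the access group.

3.30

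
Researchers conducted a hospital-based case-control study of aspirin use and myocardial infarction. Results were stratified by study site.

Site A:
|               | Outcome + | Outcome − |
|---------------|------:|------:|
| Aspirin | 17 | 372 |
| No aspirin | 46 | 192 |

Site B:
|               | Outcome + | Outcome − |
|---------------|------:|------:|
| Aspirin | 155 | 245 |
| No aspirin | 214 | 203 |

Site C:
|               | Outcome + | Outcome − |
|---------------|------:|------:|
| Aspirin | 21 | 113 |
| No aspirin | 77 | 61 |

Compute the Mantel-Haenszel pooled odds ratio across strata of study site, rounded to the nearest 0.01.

0.39

OR_MH = Σ(aᵢdᵢ/nᵢ) / Σ(bᵢcᵢ/nᵢ), where nᵢ is the stratum total.
Stratum 1 (Site A): n = 627; a·d/n = 17·192/627 = 5.2057; b·c/n = 372·46/627 = 27.2919
Stratum 2 (Site B): n = 817; a·d/n = 155·203/817 = 38.5129; b·c/n = 245·214/817 = 64.1738
Stratum 3 (Site C): n = 272; a·d/n = 21·61/272 = 4.7096; b·c/n = 113·77/272 = 31.9890
OR_MH = (5.2057 + 38.5129 + 4.7096) / (27.2919 + 64.1738 + 31.9890) = 48.4282 / 123.4546 = 0.39227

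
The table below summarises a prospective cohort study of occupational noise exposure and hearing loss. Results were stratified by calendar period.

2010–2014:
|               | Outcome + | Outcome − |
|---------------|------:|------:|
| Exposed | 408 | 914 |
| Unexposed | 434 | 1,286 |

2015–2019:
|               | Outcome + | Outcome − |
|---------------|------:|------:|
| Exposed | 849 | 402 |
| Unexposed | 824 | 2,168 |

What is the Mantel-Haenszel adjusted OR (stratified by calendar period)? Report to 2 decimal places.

OR_MH = Σ(aᵢdᵢ/nᵢ) / Σ(bᵢcᵢ/nᵢ), where nᵢ is the stratum total.
Stratum 1 (2010–2014): n = 3042; a·d/n = 408·1286/3042 = 172.4813; b·c/n = 914·434/3042 = 130.3997
Stratum 2 (2015–2019): n = 4243; a·d/n = 849·2168/4243 = 433.8044; b·c/n = 402·824/4243 = 78.0693
OR_MH = (172.4813 + 433.8044) / (130.3997 + 78.0693) = 606.2856 / 208.4690 = 2.90828

2.91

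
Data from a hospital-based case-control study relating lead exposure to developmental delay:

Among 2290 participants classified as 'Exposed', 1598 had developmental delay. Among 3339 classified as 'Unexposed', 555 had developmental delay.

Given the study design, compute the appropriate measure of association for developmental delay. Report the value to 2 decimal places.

11.58

From the description: a = 1598, b = 692, c = 555, d = 2784.
This is a hospital-based case-control study: participants were sampled on outcome status, so risks in the source population cannot be estimated directly — relative risk is not valid here. The odds ratio is the appropriate measure.
OR = (a·d)/(b·c) = (1598 × 2784) / (692 × 555) = 4448832 / 384060 = 11.58369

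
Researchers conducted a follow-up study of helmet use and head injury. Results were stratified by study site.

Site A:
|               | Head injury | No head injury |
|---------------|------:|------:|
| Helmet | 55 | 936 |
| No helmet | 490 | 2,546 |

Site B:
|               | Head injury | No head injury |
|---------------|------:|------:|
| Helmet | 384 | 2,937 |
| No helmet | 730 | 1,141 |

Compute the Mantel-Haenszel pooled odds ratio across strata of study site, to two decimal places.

OR_MH = Σ(aᵢdᵢ/nᵢ) / Σ(bᵢcᵢ/nᵢ), where nᵢ is the stratum total.
Stratum 1 (Site A): n = 4027; a·d/n = 55·2546/4027 = 34.7728; b·c/n = 936·490/4027 = 113.8912
Stratum 2 (Site B): n = 5192; a·d/n = 384·1141/5192 = 84.3883; b·c/n = 2937·730/5192 = 412.9449
OR_MH = (34.7728 + 84.3883) / (113.8912 + 412.9449) = 119.1611 / 526.8361 = 0.22618

0.23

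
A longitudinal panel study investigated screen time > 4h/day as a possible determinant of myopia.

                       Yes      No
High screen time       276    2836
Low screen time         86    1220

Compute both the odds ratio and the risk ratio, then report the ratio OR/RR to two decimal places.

Cells: a = 276, b = 2836, c = 86, d = 1220.
OR = (276·1220)/(2836·86) = 336720/243896 = 1.38059
Risk in exposed = 276/3112 = 0.08869; risk in unexposed = 86/1306 = 0.06585; RR = 1.34683
OR/RR = 1.38059 / 1.34683 = 1.02506
The outcome is rare in both groups, so OR ≈ RR (ratio near 1).

1.03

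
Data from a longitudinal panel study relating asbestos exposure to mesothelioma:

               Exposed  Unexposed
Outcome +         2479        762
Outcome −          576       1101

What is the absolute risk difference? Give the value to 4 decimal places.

0.4024

Reading the table with exposure as columns: a = 2479 (Exposed, case), b = 576 (Exposed, non-case), c = 762 (Unexposed, case), d = 1101.
Risk in exposed = 2479/3055 = 0.811457; risk in unexposed = 762/1863 = 0.409018.
Risk difference = 0.811457 − 0.409018 = 0.402439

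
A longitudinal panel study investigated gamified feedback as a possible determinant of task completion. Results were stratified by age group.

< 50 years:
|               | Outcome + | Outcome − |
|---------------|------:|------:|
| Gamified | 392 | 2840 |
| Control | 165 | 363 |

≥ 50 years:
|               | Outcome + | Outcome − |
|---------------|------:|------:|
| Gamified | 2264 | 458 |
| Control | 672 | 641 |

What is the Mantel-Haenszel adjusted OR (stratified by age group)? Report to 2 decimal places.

1.98

OR_MH = Σ(aᵢdᵢ/nᵢ) / Σ(bᵢcᵢ/nᵢ), where nᵢ is the stratum total.
Stratum 1 (< 50 years): n = 3760; a·d/n = 392·363/3760 = 37.8447; b·c/n = 2840·165/3760 = 124.6277
Stratum 2 (≥ 50 years): n = 4035; a·d/n = 2264·641/4035 = 359.6590; b·c/n = 458·672/4035 = 76.2766
OR_MH = (37.8447 + 359.6590) / (124.6277 + 76.2766) = 397.5037 / 200.9042 = 1.97857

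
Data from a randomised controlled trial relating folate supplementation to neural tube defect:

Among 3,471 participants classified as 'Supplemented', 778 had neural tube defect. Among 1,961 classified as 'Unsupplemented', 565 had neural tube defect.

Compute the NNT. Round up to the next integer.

Risk in treated group = 778/3471 = 0.22414; risk in control = 565/1961 = 0.28812.
Absolute risk reduction = 0.28812 − 0.22414 = 0.06398
NNT = 1 / ARR = 1 / 0.06398 = 15.631 → round up → 16

16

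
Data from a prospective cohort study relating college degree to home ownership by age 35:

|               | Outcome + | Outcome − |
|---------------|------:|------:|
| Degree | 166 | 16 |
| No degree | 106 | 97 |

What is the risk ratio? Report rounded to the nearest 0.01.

1.75

Cells: a = 166, b = 16, c = 106, d = 97.
Risk in exposed = 166/182 = 0.91209; risk in unexposed = 106/203 = 0.52217.
RR = 0.91209 / 0.52217 = 1.74673
The risk among the exposed is 1.75 times that among the unexposed.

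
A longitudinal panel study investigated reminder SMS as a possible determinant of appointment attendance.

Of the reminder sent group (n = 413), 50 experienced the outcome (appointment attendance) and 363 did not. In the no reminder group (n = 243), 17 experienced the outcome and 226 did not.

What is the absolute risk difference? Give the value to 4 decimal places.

0.0511

From the description: a = 50, b = 363, c = 17, d = 226.
Risk in exposed = 50/413 = 0.121065; risk in unexposed = 17/243 = 0.069959.
Risk difference = 0.121065 − 0.069959 = 0.051107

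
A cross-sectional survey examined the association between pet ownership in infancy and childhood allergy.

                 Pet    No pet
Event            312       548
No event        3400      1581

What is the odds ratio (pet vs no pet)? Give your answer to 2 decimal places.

Reading the table with exposure as columns: a = 312 (Pet, case), b = 3400 (Pet, non-case), c = 548 (No pet, case), d = 1581.
OR = (a·d)/(b·c) = (312 × 1581) / (3400 × 548) = 493272 / 1863200 = 0.26474
Exposure is associated with lower odds of childhood allergy (OR = 0.26 < 1).

0.26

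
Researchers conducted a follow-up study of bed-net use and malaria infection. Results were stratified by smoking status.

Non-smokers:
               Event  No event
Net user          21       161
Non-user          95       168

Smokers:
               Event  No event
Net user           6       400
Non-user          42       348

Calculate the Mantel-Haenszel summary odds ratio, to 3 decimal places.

OR_MH = Σ(aᵢdᵢ/nᵢ) / Σ(bᵢcᵢ/nᵢ), where nᵢ is the stratum total.
Stratum 1 (Non-smokers): n = 445; a·d/n = 21·168/445 = 7.9281; b·c/n = 161·95/445 = 34.3708
Stratum 2 (Smokers): n = 796; a·d/n = 6·348/796 = 2.6231; b·c/n = 400·42/796 = 21.1055
OR_MH = (7.9281 + 2.6231) / (34.3708 + 21.1055) = 10.5512 / 55.4763 = 0.19019

0.190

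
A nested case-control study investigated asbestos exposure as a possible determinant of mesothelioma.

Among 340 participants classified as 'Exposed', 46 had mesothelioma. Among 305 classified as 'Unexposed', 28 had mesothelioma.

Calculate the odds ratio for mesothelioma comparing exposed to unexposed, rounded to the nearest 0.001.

1.548

From the description: a = 46, b = 294, c = 28, d = 277.
OR = (a·d)/(b·c) = (46 × 277) / (294 × 28) = 12742 / 8232 = 1.54786
The odds of mesothelioma are about 1.55 times as high in the exposed group.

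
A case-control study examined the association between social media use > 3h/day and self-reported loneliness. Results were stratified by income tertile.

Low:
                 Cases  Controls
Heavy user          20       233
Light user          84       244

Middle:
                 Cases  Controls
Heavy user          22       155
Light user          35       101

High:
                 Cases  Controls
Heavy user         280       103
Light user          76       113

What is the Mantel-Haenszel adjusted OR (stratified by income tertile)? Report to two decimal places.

1.09

OR_MH = Σ(aᵢdᵢ/nᵢ) / Σ(bᵢcᵢ/nᵢ), where nᵢ is the stratum total.
Stratum 1 (Low): n = 581; a·d/n = 20·244/581 = 8.3993; b·c/n = 233·84/581 = 33.6867
Stratum 2 (Middle): n = 313; a·d/n = 22·101/313 = 7.0990; b·c/n = 155·35/313 = 17.3323
Stratum 3 (High): n = 572; a·d/n = 280·113/572 = 55.3147; b·c/n = 103·76/572 = 13.6853
OR_MH = (8.3993 + 7.0990 + 55.3147) / (33.6867 + 17.3323 + 13.6853) = 70.8130 / 64.7043 = 1.09441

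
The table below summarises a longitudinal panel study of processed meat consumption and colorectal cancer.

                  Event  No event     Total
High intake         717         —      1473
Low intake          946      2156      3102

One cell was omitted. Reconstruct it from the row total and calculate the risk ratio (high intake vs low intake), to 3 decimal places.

The missing cell is in the exposed row: 1473 − 717 = 756.
So a = 717, b = 756, c = 946, d = 2156.
RR = [a/(a+b)] / [c/(c+d)] = (717/1473) / (946/3102) = 0.48676/0.30496 = 1.59613

1.596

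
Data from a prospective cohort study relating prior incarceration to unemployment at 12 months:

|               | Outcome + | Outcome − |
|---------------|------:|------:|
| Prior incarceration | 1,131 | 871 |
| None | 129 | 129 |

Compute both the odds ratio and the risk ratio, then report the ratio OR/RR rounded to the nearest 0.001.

Cells: a = 1131, b = 871, c = 129, d = 129.
OR = (1131·129)/(871·129) = 145899/112359 = 1.29851
Risk in exposed = 1131/2002 = 0.56494; risk in unexposed = 129/258 = 0.50000; RR = 1.12987
OR/RR = 1.29851 / 1.12987 = 1.14925
The outcome is not rare, so the OR lies further from 1 than the RR.

1.149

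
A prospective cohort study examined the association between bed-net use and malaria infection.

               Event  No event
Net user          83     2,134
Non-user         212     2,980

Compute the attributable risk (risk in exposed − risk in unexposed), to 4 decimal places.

-0.0290

Cells: a = 83, b = 2134, c = 212, d = 2980.
Risk in exposed = 83/2217 = 0.037438; risk in unexposed = 212/3192 = 0.066416.
Risk difference = 0.037438 − 0.066416 = -0.028978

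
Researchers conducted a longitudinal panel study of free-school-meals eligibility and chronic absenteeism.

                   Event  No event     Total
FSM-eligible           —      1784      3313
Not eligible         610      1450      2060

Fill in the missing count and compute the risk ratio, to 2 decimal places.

The missing cell is in the exposed row: 3313 − 1784 = 1529.
So a = 1529, b = 1784, c = 610, d = 1450.
RR = [a/(a+b)] / [c/(c+d)] = (1529/3313) / (610/2060) = 0.46152/0.29612 = 1.55856

1.56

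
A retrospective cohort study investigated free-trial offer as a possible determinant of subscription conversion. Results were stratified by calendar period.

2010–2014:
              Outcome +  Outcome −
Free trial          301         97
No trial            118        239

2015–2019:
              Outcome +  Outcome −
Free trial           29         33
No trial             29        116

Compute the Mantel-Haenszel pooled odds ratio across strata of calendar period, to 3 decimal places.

OR_MH = Σ(aᵢdᵢ/nᵢ) / Σ(bᵢcᵢ/nᵢ), where nᵢ is the stratum total.
Stratum 1 (2010–2014): n = 755; a·d/n = 301·239/755 = 95.2834; b·c/n = 97·118/755 = 15.1603
Stratum 2 (2015–2019): n = 207; a·d/n = 29·116/207 = 16.2512; b·c/n = 33·29/207 = 4.6232
OR_MH = (95.2834 + 16.2512) / (15.1603 + 4.6232) = 111.5347 / 19.7835 = 5.63777

5.638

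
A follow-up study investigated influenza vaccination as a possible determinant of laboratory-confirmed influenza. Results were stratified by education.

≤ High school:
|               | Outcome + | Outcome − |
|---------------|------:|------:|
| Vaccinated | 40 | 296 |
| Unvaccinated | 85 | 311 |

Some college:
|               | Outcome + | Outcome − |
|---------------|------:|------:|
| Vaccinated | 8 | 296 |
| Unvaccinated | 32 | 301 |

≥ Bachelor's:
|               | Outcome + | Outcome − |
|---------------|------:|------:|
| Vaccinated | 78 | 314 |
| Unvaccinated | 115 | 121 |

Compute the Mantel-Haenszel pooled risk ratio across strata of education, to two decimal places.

RR_MH = Σ(aᵢ·n₀ᵢ/nᵢ) / Σ(cᵢ·n₁ᵢ/nᵢ), with n₁ᵢ = aᵢ+bᵢ (exposed), n₀ᵢ = cᵢ+dᵢ (unexposed), nᵢ = n₁ᵢ+n₀ᵢ.
Stratum 1 (≤ High school): n₁ = 336, n₀ = 396, n = 732; a·n₀/n = 40·396/732 = 21.6393; c·n₁/n = 85·336/732 = 39.0164
Stratum 2 (Some college): n₁ = 304, n₀ = 333, n = 637; a·n₀/n = 8·333/637 = 4.1821; c·n₁/n = 32·304/637 = 15.2716
Stratum 3 (≥ Bachelor's): n₁ = 392, n₀ = 236, n = 628; a·n₀/n = 78·236/628 = 29.3121; c·n₁/n = 115·392/628 = 71.7834
RR_MH = (21.6393 + 4.1821 + 29.3121) / (39.0164 + 15.2716 + 71.7834) = 55.1335 / 126.0714 = 0.43732

0.44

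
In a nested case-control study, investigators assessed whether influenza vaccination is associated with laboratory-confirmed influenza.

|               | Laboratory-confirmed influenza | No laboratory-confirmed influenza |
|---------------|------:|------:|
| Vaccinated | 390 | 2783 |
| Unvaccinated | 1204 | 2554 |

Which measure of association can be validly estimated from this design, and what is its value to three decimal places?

0.297

Cells: a = 390, b = 2783, c = 1204, d = 2554.
This is a nested case-control study: participants were sampled on outcome status, so risks in the source population cannot be estimated directly — relative risk is not valid here. The odds ratio is the appropriate measure.
OR = (a·d)/(b·c) = (390 × 2554) / (2783 × 1204) = 996060 / 3350732 = 0.29727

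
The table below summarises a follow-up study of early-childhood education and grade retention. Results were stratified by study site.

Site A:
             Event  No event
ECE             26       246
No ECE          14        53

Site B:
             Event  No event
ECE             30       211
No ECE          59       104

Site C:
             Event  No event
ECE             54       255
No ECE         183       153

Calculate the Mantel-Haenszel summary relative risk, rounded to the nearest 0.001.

0.338

RR_MH = Σ(aᵢ·n₀ᵢ/nᵢ) / Σ(cᵢ·n₁ᵢ/nᵢ), with n₁ᵢ = aᵢ+bᵢ (exposed), n₀ᵢ = cᵢ+dᵢ (unexposed), nᵢ = n₁ᵢ+n₀ᵢ.
Stratum 1 (Site A): n₁ = 272, n₀ = 67, n = 339; a·n₀/n = 26·67/339 = 5.1386; c·n₁/n = 14·272/339 = 11.2330
Stratum 2 (Site B): n₁ = 241, n₀ = 163, n = 404; a·n₀/n = 30·163/404 = 12.1040; c·n₁/n = 59·241/404 = 35.1955
Stratum 3 (Site C): n₁ = 309, n₀ = 336, n = 645; a·n₀/n = 54·336/645 = 28.1302; c·n₁/n = 183·309/645 = 87.6698
RR_MH = (5.1386 + 12.1040 + 28.1302) / (11.2330 + 35.1955 + 87.6698) = 45.3728 / 134.0984 = 0.33835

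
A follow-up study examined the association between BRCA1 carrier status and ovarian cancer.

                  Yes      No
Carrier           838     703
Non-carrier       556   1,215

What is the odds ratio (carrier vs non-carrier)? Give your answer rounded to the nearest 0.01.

Cells: a = 838, b = 703, c = 556, d = 1215.
OR = (a·d)/(b·c) = (838 × 1215) / (703 × 556) = 1018170 / 390868 = 2.60489
The odds of ovarian cancer are about 2.60 times as high in the carrier group.

2.60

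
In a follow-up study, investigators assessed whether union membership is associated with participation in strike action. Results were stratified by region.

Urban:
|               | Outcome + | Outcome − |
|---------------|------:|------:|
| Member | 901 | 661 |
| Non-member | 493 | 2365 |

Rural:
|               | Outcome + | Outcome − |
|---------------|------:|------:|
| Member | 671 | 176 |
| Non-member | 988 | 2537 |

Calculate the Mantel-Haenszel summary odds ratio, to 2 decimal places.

OR_MH = Σ(aᵢdᵢ/nᵢ) / Σ(bᵢcᵢ/nᵢ), where nᵢ is the stratum total.
Stratum 1 (Urban): n = 4420; a·d/n = 901·2365/4420 = 482.0962; b·c/n = 661·493/4420 = 73.7269
Stratum 2 (Rural): n = 4372; a·d/n = 671·2537/4372 = 389.3703; b·c/n = 176·988/4372 = 39.7731
OR_MH = (482.0962 + 389.3703) / (73.7269 + 39.7731) = 871.4665 / 113.5000 = 7.67812

7.68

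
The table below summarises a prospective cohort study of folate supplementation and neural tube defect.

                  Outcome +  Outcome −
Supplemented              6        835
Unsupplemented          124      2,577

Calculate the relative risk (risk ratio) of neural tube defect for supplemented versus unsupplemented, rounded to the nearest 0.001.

0.155

Cells: a = 6, b = 835, c = 124, d = 2577.
Risk in exposed = 6/841 = 0.00713; risk in unexposed = 124/2701 = 0.04591.
RR = 0.00713 / 0.04591 = 0.15540
The risk is 84% lower among the exposed than among the unexposed.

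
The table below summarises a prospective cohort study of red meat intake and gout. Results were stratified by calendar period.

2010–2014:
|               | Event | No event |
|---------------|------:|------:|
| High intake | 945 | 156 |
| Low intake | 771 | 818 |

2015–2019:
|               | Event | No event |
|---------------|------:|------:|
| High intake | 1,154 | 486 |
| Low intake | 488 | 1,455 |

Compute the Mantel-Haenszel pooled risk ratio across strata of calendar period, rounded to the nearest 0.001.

2.197

RR_MH = Σ(aᵢ·n₀ᵢ/nᵢ) / Σ(cᵢ·n₁ᵢ/nᵢ), with n₁ᵢ = aᵢ+bᵢ (exposed), n₀ᵢ = cᵢ+dᵢ (unexposed), nᵢ = n₁ᵢ+n₀ᵢ.
Stratum 1 (2010–2014): n₁ = 1101, n₀ = 1589, n = 2690; a·n₀/n = 945·1589/2690 = 558.2175; c·n₁/n = 771·1101/2690 = 315.5654
Stratum 2 (2015–2019): n₁ = 1640, n₀ = 1943, n = 3583; a·n₀/n = 1154·1943/3583 = 625.7946; c·n₁/n = 488·1640/3583 = 223.3659
RR_MH = (558.2175 + 625.7946) / (315.5654 + 223.3659) = 1184.0121 / 538.9313 = 2.19696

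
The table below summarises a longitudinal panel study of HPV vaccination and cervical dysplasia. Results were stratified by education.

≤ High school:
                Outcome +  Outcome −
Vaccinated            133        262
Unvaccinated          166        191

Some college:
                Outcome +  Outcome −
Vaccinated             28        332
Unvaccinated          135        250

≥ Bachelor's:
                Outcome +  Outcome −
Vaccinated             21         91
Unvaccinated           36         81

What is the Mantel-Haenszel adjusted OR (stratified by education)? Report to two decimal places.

OR_MH = Σ(aᵢdᵢ/nᵢ) / Σ(bᵢcᵢ/nᵢ), where nᵢ is the stratum total.
Stratum 1 (≤ High school): n = 752; a·d/n = 133·191/752 = 33.7806; b·c/n = 262·166/752 = 57.8351
Stratum 2 (Some college): n = 745; a·d/n = 28·250/745 = 9.3960; b·c/n = 332·135/745 = 60.1611
Stratum 3 (≥ Bachelor's): n = 229; a·d/n = 21·81/229 = 7.4279; b·c/n = 91·36/229 = 14.3057
OR_MH = (33.7806 + 9.3960 + 7.4279) / (57.8351 + 60.1611 + 14.3057) = 50.6045 / 132.3019 = 0.38249

0.38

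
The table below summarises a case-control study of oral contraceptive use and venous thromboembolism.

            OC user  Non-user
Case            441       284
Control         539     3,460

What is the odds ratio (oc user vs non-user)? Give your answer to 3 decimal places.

9.968

Reading the table with exposure as columns: a = 441 (OC user, case), b = 539 (OC user, non-case), c = 284 (Non-user, case), d = 3460.
OR = (a·d)/(b·c) = (441 × 3460) / (539 × 284) = 1525860 / 153076 = 9.96799
The odds of venous thromboembolism are about 9.97 times as high in the oc user group.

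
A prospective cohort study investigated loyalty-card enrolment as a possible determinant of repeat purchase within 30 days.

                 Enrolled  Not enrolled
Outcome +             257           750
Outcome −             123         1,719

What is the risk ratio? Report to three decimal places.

2.226

Reading the table with exposure as columns: a = 257 (Enrolled, case), b = 123 (Enrolled, non-case), c = 750 (Not enrolled, case), d = 1719.
Risk in exposed = 257/380 = 0.67632; risk in unexposed = 750/2469 = 0.30377.
RR = 0.67632 / 0.30377 = 2.22643
The risk among the exposed is 2.23 times that among the unexposed.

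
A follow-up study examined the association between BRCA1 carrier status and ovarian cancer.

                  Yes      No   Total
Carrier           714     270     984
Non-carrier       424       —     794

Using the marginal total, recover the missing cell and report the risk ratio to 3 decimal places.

The missing cell is in the unexposed row: 794 − 424 = 370.
So a = 714, b = 270, c = 424, d = 370.
RR = [a/(a+b)] / [c/(c+d)] = (714/984) / (424/794) = 0.72561/0.53401 = 1.35881

1.359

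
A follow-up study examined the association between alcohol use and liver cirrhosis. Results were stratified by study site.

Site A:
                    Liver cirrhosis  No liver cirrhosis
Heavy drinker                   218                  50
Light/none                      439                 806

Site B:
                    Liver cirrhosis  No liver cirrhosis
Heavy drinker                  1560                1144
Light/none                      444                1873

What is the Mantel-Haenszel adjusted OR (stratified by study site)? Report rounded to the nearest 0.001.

6.035

OR_MH = Σ(aᵢdᵢ/nᵢ) / Σ(bᵢcᵢ/nᵢ), where nᵢ is the stratum total.
Stratum 1 (Site A): n = 1513; a·d/n = 218·806/1513 = 116.1322; b·c/n = 50·439/1513 = 14.5076
Stratum 2 (Site B): n = 5021; a·d/n = 1560·1873/5021 = 581.9319; b·c/n = 1144·444/5021 = 101.1623
OR_MH = (116.1322 + 581.9319) / (14.5076 + 101.1623) = 698.0641 / 115.6699 = 6.03497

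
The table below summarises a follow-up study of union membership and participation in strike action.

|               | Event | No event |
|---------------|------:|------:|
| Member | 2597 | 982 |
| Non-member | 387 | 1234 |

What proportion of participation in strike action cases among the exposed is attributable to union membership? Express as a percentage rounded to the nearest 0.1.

Cells: a = 2597, b = 982, c = 387, d = 1234.
Risk in exposed = 2597/3579 = 0.72562; risk in unexposed = 387/1621 = 0.23874.
RR = 0.72562/0.23874 = 3.03936
AR% = (RR − 1)/RR × 100 = (3.03936 − 1)/3.03936 × 100 = 67.0983%

67.1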